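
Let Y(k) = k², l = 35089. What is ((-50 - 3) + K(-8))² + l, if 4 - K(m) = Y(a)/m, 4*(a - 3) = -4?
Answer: 149765/4 ≈ 37441.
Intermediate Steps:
a = 2 (a = 3 + (¼)*(-4) = 3 - 1 = 2)
K(m) = 4 - 4/m (K(m) = 4 - 2²/m = 4 - 4/m)
((-50 - 3) + K(-8))² + l = ((-50 - 3) + (4 - 4/(-8)))² + 35089 = (-53 + (4 - 4*(-⅛)))² + 35089 = (-53 + (4 + ½))² + 35089 = (-53 + 9/2)² + 35089 = (-97/2)² + 35089 = 9409/4 + 35089 = 149765/4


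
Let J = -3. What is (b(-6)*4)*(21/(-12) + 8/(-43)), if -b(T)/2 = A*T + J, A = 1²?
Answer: -5994/43 ≈ -139.40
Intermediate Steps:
A = 1
b(T) = 6 - 2*T (b(T) = -2*(1*T - 3) = -2*(T - 3) = -2*(-3 + T) = 6 - 2*T)
(b(-6)*4)*(21/(-12) + 8/(-43)) = ((6 - 2*(-6))*4)*(21/(-12) + 8/(-43)) = ((6 + 12)*4)*(21*(-1/12) + 8*(-1/43)) = (18*4)*(-7/4 - 8/43) = 72*(-333/172) = -5994/43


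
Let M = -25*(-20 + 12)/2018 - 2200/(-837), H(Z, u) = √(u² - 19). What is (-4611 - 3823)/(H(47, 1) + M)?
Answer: -8203674905113500/9072180017801 + 9023148485313939*I*√2/9072180017801 ≈ -904.27 + 1406.6*I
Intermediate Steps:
H(Z, u) = √(-19 + u²)
M = 2303500/844533 (M = -25*(-8)*(1/2018) - 2200*(-1/837) = 200*(1/2018) + 2200/837 = 100/1009 + 2200/837 = 2303500/844533 ≈ 2.7275)
(-4611 - 3823)/(H(47, 1) + M) = (-4611 - 3823)/(√(-19 + 1²) + 2303500/844533) = -8434/(√(-19 + 1) + 2303500/844533) = -8434/(√(-18) + 2303500/844533) = -8434/(3*I*√2 + 2303500/844533) = -8434/(2303500/844533 + 3*I*√2)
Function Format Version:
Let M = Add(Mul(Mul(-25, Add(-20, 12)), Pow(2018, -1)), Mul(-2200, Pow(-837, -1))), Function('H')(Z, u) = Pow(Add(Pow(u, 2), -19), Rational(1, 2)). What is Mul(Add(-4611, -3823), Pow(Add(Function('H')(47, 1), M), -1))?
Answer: Add(Rational(-8203674905113500, 9072180017801), Mul(Rational(9023148485313939, 9072180017801), I, Pow(2, Rational(1, 2)))) ≈ Add(-904.27, Mul(1406.6, I))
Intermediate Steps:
Function('H')(Z, u) = Pow(Add(-19, Pow(u, 2)), Rational(1, 2))
M = Rational(2303500, 844533) (M = Add(Mul(Mul(-25, -8), Rational(1, 2018)), Mul(-2200, Rational(-1, 837))) = Add(Mul(200, Rational(1, 2018)), Rational(2200, 837)) = Add(Rational(100, 1009), Rational(2200, 837)) = Rational(2303500, 844533) ≈ 2.7275)
Mul(Add(-4611, -3823), Pow(Add(Function('H')(47, 1), M), -1)) = Mul(Add(-4611, -3823), Pow(Add(Pow(Add(-19, Pow(1, 2)), Rational(1, 2)), Rational(2303500, 844533)), -1)) = Mul(-8434, Pow(Add(Pow(Add(-19, 1), Rational(1, 2)), Rational(2303500, 844533)), -1)) = Mul(-8434, Pow(Add(Pow(-18, Rational(1, 2)), Rational(2303500, 844533)), -1)) = Mul(-8434, Pow(Add(Mul(3, I, Pow(2, Rational(1, 2))), Rational(2303500, 844533)), -1)) = Mul(-8434, Pow(Add(Rational(2303500, 844533), Mul(3, I, Pow(2, Rational(1, 2)))), -1))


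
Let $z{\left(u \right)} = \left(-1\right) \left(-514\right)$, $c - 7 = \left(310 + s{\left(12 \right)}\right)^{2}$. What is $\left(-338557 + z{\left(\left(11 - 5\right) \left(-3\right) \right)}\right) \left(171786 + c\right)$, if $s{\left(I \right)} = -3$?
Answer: $-89933635806$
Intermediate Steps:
$c = 94256$ ($c = 7 + \left(310 - 3\right)^{2} = 7 + 307^{2} = 7 + 94249 = 94256$)
$z{\left(u \right)} = 514$
$\left(-338557 + z{\left(\left(11 - 5\right) \left(-3\right) \right)}\right) \left(171786 + c\right) = \left(-338557 + 514\right) \left(171786 + 94256\right) = \left(-338043\right) 266042 = -89933635806$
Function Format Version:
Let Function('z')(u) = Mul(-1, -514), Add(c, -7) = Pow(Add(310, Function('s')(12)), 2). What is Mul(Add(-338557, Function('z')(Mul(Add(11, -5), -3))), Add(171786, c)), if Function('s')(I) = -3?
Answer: -89933635806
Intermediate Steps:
c = 94256 (c = Add(7, Pow(Add(310, -3), 2)) = Add(7, Pow(307, 2)) = Add(7, 94249) = 94256)
Function('z')(u) = 514
Mul(Add(-338557, Function('z')(Mul(Add(11, -5), -3))), Add(171786, c)) = Mul(Add(-338557, 514), Add(171786, 94256)) = Mul(-338043, 266042) = -89933635806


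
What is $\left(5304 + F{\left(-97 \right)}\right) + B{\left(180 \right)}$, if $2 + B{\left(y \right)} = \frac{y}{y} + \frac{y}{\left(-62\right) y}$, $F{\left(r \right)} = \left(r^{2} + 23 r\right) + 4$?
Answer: $\frac{774069}{62} \approx 12485.0$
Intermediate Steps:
$F{\left(r \right)} = 4 + r^{2} + 23 r$
$B{\left(y \right)} = - \frac{63}{62}$ ($B{\left(y \right)} = -2 + \left(\frac{y}{y} + \frac{y}{\left(-62\right) y}\right) = -2 + \left(1 + y \left(- \frac{1}{62 y}\right)\right) = -2 + \left(1 - \frac{1}{62}\right) = -2 + \frac{61}{62} = - \frac{63}{62}$)
$\left(5304 + F{\left(-97 \right)}\right) + B{\left(180 \right)} = \left(5304 + \left(4 + \left(-97\right)^{2} + 23 \left(-97\right)\right)\right) - \frac{63}{62} = \left(5304 + \left(4 + 9409 - 2231\right)\right) - \frac{63}{62} = \left(5304 + 7182\right) - \frac{63}{62} = 12486 - \frac{63}{62} = \frac{774069}{62}$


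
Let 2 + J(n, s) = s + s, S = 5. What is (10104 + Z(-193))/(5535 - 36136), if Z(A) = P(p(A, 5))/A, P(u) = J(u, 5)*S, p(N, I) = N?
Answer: -1950032/5905993 ≈ -0.33018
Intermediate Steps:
J(n, s) = -2 + 2*s (J(n, s) = -2 + (s + s) = -2 + 2*s)
P(u) = 40 (P(u) = (-2 + 2*5)*5 = (-2 + 10)*5 = 8*5 = 40)
Z(A) = 40/A
(10104 + Z(-193))/(5535 - 36136) = (10104 + 40/(-193))/(5535 - 36136) = (10104 + 40*(-1/193))/(-30601) = (10104 - 40/193)*(-1/30601) = (1950032/193)*(-1/30601) = -1950032/5905993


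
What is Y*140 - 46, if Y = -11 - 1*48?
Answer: -8306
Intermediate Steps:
Y = -59 (Y = -11 - 48 = -59)
Y*140 - 46 = -59*140 - 46 = -8260 - 46 = -8306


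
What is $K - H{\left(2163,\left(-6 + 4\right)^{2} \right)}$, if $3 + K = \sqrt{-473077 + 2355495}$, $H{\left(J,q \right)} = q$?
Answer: $-7 + \sqrt{1882418} \approx 1365.0$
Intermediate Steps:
$K = -3 + \sqrt{1882418}$ ($K = -3 + \sqrt{-473077 + 2355495} = -3 + \sqrt{1882418} \approx 1369.0$)
$K - H{\left(2163,\left(-6 + 4\right)^{2} \right)} = \left(-3 + \sqrt{1882418}\right) - \left(-6 + 4\right)^{2} = \left(-3 + \sqrt{1882418}\right) - \left(-2\right)^{2} = \left(-3 + \sqrt{1882418}\right) - 4 = -7 + \sqrt{1882418}$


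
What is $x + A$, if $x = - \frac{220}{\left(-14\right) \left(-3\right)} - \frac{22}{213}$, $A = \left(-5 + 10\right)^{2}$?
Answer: $\frac{29311}{1491} \approx 19.659$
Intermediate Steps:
$A = 25$ ($A = 5^{2} = 25$)
$x = - \frac{7964}{1491}$ ($x = - \frac{220}{42} - \frac{22}{213} = \left(-220\right) \frac{1}{42} - \frac{22}{213} = - \frac{110}{21} - \frac{22}{213} = - \frac{7964}{1491} \approx -5.3414$)
$x + A = - \frac{7964}{1491} + 25 = \frac{29311}{1491}$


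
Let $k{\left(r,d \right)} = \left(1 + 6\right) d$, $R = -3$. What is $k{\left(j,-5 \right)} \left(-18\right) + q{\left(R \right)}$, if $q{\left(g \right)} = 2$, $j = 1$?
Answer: $632$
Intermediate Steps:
$k{\left(r,d \right)} = 7 d$
$k{\left(j,-5 \right)} \left(-18\right) + q{\left(R \right)} = 7 \left(-5\right) \left(-18\right) + 2 = \left(-35\right) \left(-18\right) + 2 = 630 + 2 = 632$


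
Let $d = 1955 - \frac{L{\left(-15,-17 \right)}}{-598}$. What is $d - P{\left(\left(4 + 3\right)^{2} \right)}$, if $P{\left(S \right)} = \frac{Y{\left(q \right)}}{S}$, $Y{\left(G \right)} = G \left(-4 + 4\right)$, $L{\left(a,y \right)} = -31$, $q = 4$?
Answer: $\frac{1169059}{598} \approx 1954.9$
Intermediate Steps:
$Y{\left(G \right)} = 0$ ($Y{\left(G \right)} = G 0 = 0$)
$P{\left(S \right)} = 0$ ($P{\left(S \right)} = \frac{0}{S} = 0$)
$d = \frac{1169059}{598}$ ($d = 1955 - - \frac{31}{-598} = 1955 - \left(-31\right) \left(- \frac{1}{598}\right) = 1955 - \frac{31}{598} = \frac{1169059}{598} \approx 1954.9$)
$d - P{\left(\left(4 + 3\right)^{2} \right)} = \frac{1169059}{598} - 0 = \frac{1169059}{598} + 0 = \frac{1169059}{598}$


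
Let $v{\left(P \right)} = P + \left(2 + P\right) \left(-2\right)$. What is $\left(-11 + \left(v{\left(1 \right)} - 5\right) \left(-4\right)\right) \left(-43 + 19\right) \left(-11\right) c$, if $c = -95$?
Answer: $-727320$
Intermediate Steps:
$v{\left(P \right)} = -4 - P$ ($v{\left(P \right)} = P - \left(4 + 2 P\right) = -4 - P$)
$\left(-11 + \left(v{\left(1 \right)} - 5\right) \left(-4\right)\right) \left(-43 + 19\right) \left(-11\right) c = \left(-11 + \left(\left(-4 - 1\right) - 5\right) \left(-4\right)\right) \left(-43 + 19\right) \left(-11\right) \left(-95\right) = \left(-11 + \left(\left(-4 - 1\right) - 5\right) \left(-4\right)\right) \left(-24\right) \left(-11\right) \left(-95\right) = \left(-11 + \left(-5 - 5\right) \left(-4\right)\right) \left(-24\right) \left(-11\right) \left(-95\right) = \left(-11 - -40\right) \left(-24\right) \left(-11\right) \left(-95\right) = \left(-11 + 40\right) \left(-24\right) \left(-11\right) \left(-95\right) = 29 \left(-24\right) \left(-11\right) \left(-95\right) = \left(-696\right) \left(-11\right) \left(-95\right) = 7656 \left(-95\right) = -727320$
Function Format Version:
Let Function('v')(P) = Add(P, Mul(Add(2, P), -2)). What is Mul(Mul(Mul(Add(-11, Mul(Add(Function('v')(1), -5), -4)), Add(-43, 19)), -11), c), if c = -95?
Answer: -727320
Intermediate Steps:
Function('v')(P) = Add(-4, Mul(-1, P)) (Function('v')(P) = Add(P, Add(-4, Mul(-2, P))) = Add(-4, Mul(-1, P)))
Mul(Mul(Mul(Add(-11, Mul(Add(Function('v')(1), -5), -4)), Add(-43, 19)), -11), c) = Mul(Mul(Mul(Add(-11, Mul(Add(Add(-4, Mul(-1, 1)), -5), -4)), Add(-43, 19)), -11), -95) = Mul(Mul(Mul(Add(-11, Mul(Add(Add(-4, -1), -5), -4)), -24), -11), -95) = Mul(Mul(Mul(Add(-11, Mul(Add(-5, -5), -4)), -24), -11), -95) = Mul(Mul(Mul(Add(-11, Mul(-10, -4)), -24), -11), -95) = Mul(Mul(Mul(Add(-11, 40), -24), -11), -95) = Mul(Mul(Mul(29, -24), -11), -95) = Mul(Mul(-696, -11), -95) = Mul(7656, -95) = -727320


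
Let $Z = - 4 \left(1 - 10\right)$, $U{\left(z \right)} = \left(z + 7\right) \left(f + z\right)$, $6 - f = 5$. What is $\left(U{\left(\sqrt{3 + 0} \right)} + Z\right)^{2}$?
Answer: $2308 + 736 \sqrt{3} \approx 3582.8$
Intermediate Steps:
$f = 1$ ($f = 6 - 5 = 1$)
$U{\left(z \right)} = \left(1 + z\right) \left(7 + z\right)$ ($U{\left(z \right)} = \left(z + 7\right) \left(1 + z\right) = \left(7 + z\right) \left(1 + z\right) = \left(1 + z\right) \left(7 + z\right)$)
$Z = 36$ ($Z = - 4 \left(1 - 10\right) = \left(-4\right) \left(-9\right) = 36$)
$\left(U{\left(\sqrt{3 + 0} \right)} + Z\right)^{2} = \left(\left(7 + \left(\sqrt{3 + 0}\right)^{2} + 8 \sqrt{3 + 0}\right) + 36\right)^{2} = \left(\left(7 + \left(\sqrt{3}\right)^{2} + 8 \sqrt{3}\right) + 36\right)^{2} = \left(\left(7 + 3 + 8 \sqrt{3}\right) + 36\right)^{2} = \left(\left(10 + 8 \sqrt{3}\right) + 36\right)^{2} = \left(46 + 8 \sqrt{3}\right)^{2}$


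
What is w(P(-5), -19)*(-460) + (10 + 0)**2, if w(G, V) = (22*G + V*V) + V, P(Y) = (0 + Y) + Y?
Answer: -56020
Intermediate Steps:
P(Y) = 2*Y (P(Y) = Y + Y = 2*Y)
w(G, V) = V + V**2 + 22*G (w(G, V) = (22*G + V**2) + V = (V**2 + 22*G) + V = V + V**2 + 22*G)
w(P(-5), -19)*(-460) + (10 + 0)**2 = (-19 + (-19)**2 + 22*(2*(-5)))*(-460) + (10 + 0)**2 = (-19 + 361 + 22*(-10))*(-460) + 10**2 = (-19 + 361 - 220)*(-460) + 100 = 122*(-460) + 100 = -56120 + 100 = -56020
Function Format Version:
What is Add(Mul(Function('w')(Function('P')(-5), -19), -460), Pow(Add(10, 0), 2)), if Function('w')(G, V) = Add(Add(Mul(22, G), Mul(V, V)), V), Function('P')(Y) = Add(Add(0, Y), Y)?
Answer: -56020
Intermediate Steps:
Function('P')(Y) = Mul(2, Y) (Function('P')(Y) = Add(Y, Y) = Mul(2, Y))
Function('w')(G, V) = Add(V, Pow(V, 2), Mul(22, G)) (Function('w')(G, V) = Add(Add(Mul(22, G), Pow(V, 2)), V) = Add(Add(Pow(V, 2), Mul(22, G)), V) = Add(V, Pow(V, 2), Mul(22, G)))
Add(Mul(Function('w')(Function('P')(-5), -19), -460), Pow(Add(10, 0), 2)) = Add(Mul(Add(-19, Pow(-19, 2), Mul(22, Mul(2, -5))), -460), Pow(Add(10, 0), 2)) = Add(Mul(Add(-19, 361, Mul(22, -10)), -460), Pow(10, 2)) = Add(Mul(Add(-19, 361, -220), -460), 100) = Add(Mul(122, -460), 100) = Add(-56120, 100) = -56020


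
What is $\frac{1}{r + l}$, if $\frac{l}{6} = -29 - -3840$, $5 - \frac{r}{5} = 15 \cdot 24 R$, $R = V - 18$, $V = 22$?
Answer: $\frac{1}{15691} \approx 6.3731 \cdot 10^{-5}$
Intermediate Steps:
$R = 4$ ($R = 22 - 18 = 4$)
$r = -7175$ ($r = 25 - 5 \cdot 15 \cdot 24 \cdot 4 = 25 - 5 \cdot 360 \cdot 4 = 25 - 7200 = -7175$)
$l = 22866$ ($l = 6 \left(-29 - -3840\right) = 6 \left(-29 + 3840\right) = 6 \cdot 3811 = 22866$)
$\frac{1}{r + l} = \frac{1}{-7175 + 22866} = \frac{1}{15691}$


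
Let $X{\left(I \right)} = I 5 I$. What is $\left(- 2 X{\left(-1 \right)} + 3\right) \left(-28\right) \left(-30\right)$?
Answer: $-5880$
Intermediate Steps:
$X{\left(I \right)} = 5 I^{2}$ ($X{\left(I \right)} = 5 I I = 5 I^{2}$)
$\left(- 2 X{\left(-1 \right)} + 3\right) \left(-28\right) \left(-30\right) = \left(- 2 \cdot 5 \left(-1\right)^{2} + 3\right) \left(-28\right) \left(-30\right) = \left(- 2 \cdot 5 \cdot 1 + 3\right) \left(-28\right) \left(-30\right) = \left(\left(-2\right) 5 + 3\right) \left(-28\right) \left(-30\right) = \left(-10 + 3\right) \left(-28\right) \left(-30\right) = \left(-7\right) \left(-28\right) \left(-30\right) = 196 \left(-30\right) = -5880$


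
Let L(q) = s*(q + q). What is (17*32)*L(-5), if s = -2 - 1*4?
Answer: 32640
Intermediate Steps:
s = -6 (s = -2 - 4 = -6)
L(q) = -12*q (L(q) = -6*(q + q) = -12*q)
(17*32)*L(-5) = (17*32)*(-12*(-5)) = 544*60 = 32640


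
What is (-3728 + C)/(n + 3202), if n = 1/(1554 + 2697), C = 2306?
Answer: -6044922/13611703 ≈ -0.44410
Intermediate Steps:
n = 1/4251 ≈ 0.00023524
(-3728 + C)/(n + 3202) = (-3728 + 2306)/(1/4251 + 3202) = -1422/13611703/4251 = -1422*4251/13611703 = -6044922/13611703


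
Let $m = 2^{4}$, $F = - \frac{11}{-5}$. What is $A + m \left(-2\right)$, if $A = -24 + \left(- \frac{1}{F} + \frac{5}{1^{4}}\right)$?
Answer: $- \frac{566}{11} \approx -51.455$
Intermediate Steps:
$F = \frac{11}{5}$ ($F = \left(-11\right) \left(- \frac{1}{5}\right) = \frac{11}{5} \approx 2.2$)
$A = - \frac{214}{11}$ ($A = -24 + \left(- \frac{1}{\frac{11}{5}} + \frac{5}{1^{4}}\right) = -24 + \left(\left(-1\right) \frac{5}{11} + \frac{5}{1}\right) = -24 + \left(- \frac{5}{11} + 5 \cdot 1\right) = -24 + \left(- \frac{5}{11} + 5\right) = -24 + \frac{50}{11} = - \frac{214}{11} \approx -19.455$)
$m = 16$
$A + m \left(-2\right) = - \frac{214}{11} + 16 \left(-2\right) = - \frac{214}{11} - 32 = - \frac{566}{11}$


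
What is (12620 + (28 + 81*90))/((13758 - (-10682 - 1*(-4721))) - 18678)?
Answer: 6646/347 ≈ 19.153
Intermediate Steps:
(12620 + (28 + 81*90))/((13758 - (-10682 - 1*(-4721))) - 18678) = (12620 + (28 + 7290))/((13758 - (-10682 + 4721)) - 18678) = (12620 + 7318)/((13758 - 1*(-5961)) - 18678) = 19938/((13758 + 5961) - 18678) = 19938/(19719 - 18678) = 19938/1041 = 19938*(1/1041) = 6646/347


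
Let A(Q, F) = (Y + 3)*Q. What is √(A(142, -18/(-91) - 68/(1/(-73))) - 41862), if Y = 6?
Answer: 2*I*√10146 ≈ 201.45*I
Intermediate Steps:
A(Q, F) = 9*Q (A(Q, F) = (6 + 3)*Q = 9*Q)
√(A(142, -18/(-91) - 68/(1/(-73))) - 41862) = √(9*142 - 41862) = √(1278 - 41862) = √(-40584) = 2*I*√10146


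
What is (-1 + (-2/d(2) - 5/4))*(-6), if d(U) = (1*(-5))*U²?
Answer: 129/10 ≈ 12.900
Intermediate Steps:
d(U) = -5*U²
(-1 + (-2/d(2) - 5/4))*(-6) = (-1 + (-2/((-5*2²)) - 5/4))*(-6) = (-1 + (-2/((-5*4)) - 5*¼))*(-6) = (-1 + (-2/(-20) - 5/4))*(-6) = (-1 + (-2*(-1/20) - 5/4))*(-6) = (-1 + (⅒ - 5/4))*(-6) = (-1 - 23/20)*(-6) = -43/20*(-6) = 129/10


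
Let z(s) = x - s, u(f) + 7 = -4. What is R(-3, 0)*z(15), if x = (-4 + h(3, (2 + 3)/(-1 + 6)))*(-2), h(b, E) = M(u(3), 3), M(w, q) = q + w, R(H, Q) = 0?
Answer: 0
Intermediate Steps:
u(f) = -11 (u(f) = -7 - 4 = -11)
h(b, E) = -8 (h(b, E) = 3 - 11 = -8)
x = 24 (x = (-4 - 8)*(-2) = -12*(-2) = 24)
z(s) = 24 - s
R(-3, 0)*z(15) = 0*(24 - 1*15) = 0*(24 - 15) = 0*9 = 0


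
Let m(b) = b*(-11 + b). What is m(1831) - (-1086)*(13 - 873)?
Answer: 2398460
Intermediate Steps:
m(1831) - (-1086)*(13 - 873) = 1831*(-11 + 1831) - (-1086)*(13 - 873) = 1831*1820 - (-1086)*(-860) = 3332420 - 1*933960 = 3332420 - 933960 = 2398460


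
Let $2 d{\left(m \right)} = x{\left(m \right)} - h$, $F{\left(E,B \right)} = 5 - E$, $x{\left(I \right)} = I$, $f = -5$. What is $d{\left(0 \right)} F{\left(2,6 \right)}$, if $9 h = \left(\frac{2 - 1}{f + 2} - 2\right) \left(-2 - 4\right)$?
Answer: $- \frac{7}{3} \approx -2.3333$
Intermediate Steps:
$h = \frac{14}{9}$ ($h = \frac{\left(\frac{2 - 1}{-5 + 2} - 2\right) \left(-2 - 4\right)}{9} = \frac{\left(1 \frac{1}{-3} - 2\right) \left(-6\right)}{9} = \frac{\left(1 \left(- \frac{1}{3}\right) - 2\right) \left(-6\right)}{9} = \frac{\left(- \frac{1}{3} - 2\right) \left(-6\right)}{9} = \frac{\left(- \frac{7}{3}\right) \left(-6\right)}{9} = \frac{1}{9} \cdot 14 = \frac{14}{9} \approx 1.5556$)
$d{\left(m \right)} = - \frac{7}{9} + \frac{m}{2}$ ($d{\left(m \right)} = \frac{m - \frac{14}{9}}{2} = \frac{- \frac{14}{9} + m}{2} = - \frac{7}{9} + \frac{m}{2}$)
$d{\left(0 \right)} F{\left(2,6 \right)} = \left(- \frac{7}{9} + \frac{1}{2} \cdot 0\right) \left(5 - 2\right) = \left(- \frac{7}{9} + 0\right) \left(5 - 2\right) = \left(- \frac{7}{9}\right) 3 = - \frac{7}{3}$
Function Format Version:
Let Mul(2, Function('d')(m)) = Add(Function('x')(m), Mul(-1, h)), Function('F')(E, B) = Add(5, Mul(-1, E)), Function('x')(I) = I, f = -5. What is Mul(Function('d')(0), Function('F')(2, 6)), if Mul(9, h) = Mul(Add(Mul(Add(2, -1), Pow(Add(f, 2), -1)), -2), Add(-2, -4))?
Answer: Rational(-7, 3) ≈ -2.3333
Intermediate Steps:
h = Rational(14, 9) (h = Mul(Rational(1, 9), Mul(Add(Mul(Add(2, -1), Pow(Add(-5, 2), -1)), -2), Add(-2, -4))) = Mul(Rational(1, 9), Mul(Add(Mul(1, Pow(-3, -1)), -2), -6)) = Mul(Rational(1, 9), Mul(Add(Mul(1, Rational(-1, 3)), -2), -6)) = Mul(Rational(1, 9), Mul(Add(Rational(-1, 3), -2), -6)) = Mul(Rational(1, 9), Mul(Rational(-7, 3), -6)) = Mul(Rational(1, 9), 14) = Rational(14, 9) ≈ 1.5556)
Function('d')(m) = Add(Rational(-7, 9), Mul(Rational(1, 2), m)) (Function('d')(m) = Mul(Rational(1, 2), Add(m, Mul(-1, Rational(14, 9)))) = Mul(Rational(1, 2), Add(m, Rational(-14, 9))) = Mul(Rational(1, 2), Add(Rational(-14, 9), m)) = Add(Rational(-7, 9), Mul(Rational(1, 2), m)))
Mul(Function('d')(0), Function('F')(2, 6)) = Mul(Add(Rational(-7, 9), Mul(Rational(1, 2), 0)), Add(5, Mul(-1, 2))) = Mul(Add(Rational(-7, 9), 0), Add(5, -2)) = Mul(Rational(-7, 9), 3) = Rational(-7, 3)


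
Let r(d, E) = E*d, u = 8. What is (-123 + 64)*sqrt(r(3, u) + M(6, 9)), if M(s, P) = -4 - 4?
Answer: -236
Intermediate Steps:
M(s, P) = -8
(-123 + 64)*sqrt(r(3, u) + M(6, 9)) = (-123 + 64)*sqrt(8*3 - 8) = -59*sqrt(24 - 8) = -59*sqrt(16) = -59*4 = -236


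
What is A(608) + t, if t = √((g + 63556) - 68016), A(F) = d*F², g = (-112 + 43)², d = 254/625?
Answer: 93894656/625 + √301 ≈ 1.5025e+5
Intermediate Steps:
d = 254/625 (d = 254*(1/625) = 254/625 ≈ 0.40640)
g = 4761 (g = (-69)² = 4761)
A(F) = 254*F²/625
t = √301 (t = √((4761 + 63556) - 68016) = √(68317 - 68016) = √301 ≈ 17.349)
A(608) + t = (254/625)*608² + √301 = (254/625)*369664 + √301 = 93894656/625 + √301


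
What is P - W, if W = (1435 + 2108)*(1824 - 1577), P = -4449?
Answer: -879570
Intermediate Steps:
W = 875121 (W = 3543*247 = 875121)
P - W = -4449 - 1*875121 = -4449 - 875121 = -879570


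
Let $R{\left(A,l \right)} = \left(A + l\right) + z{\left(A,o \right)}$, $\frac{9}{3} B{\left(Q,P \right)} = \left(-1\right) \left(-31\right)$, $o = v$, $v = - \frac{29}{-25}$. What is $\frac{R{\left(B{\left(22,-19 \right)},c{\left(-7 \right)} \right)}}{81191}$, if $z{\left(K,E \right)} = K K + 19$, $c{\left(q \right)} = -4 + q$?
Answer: $\frac{1126}{730719} \approx 0.0015409$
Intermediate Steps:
$v = \frac{29}{25}$ ($v = \left(-29\right) \left(- \frac{1}{25}\right) = \frac{29}{25} \approx 1.16$)
$o = \frac{29}{25} \approx 1.16$
$B{\left(Q,P \right)} = \frac{31}{3}$ ($B{\left(Q,P \right)} = \frac{\left(-1\right) \left(-31\right)}{3} = \frac{1}{3} \cdot 31 = \frac{31}{3}$)
$z{\left(K,E \right)} = 19 + K^{2}$ ($z{\left(K,E \right)} = K^{2} + 19 = 19 + K^{2}$)
$R{\left(A,l \right)} = 19 + A + l + A^{2}$ ($R{\left(A,l \right)} = \left(A + l\right) + \left(19 + A^{2}\right) = 19 + A + l + A^{2}$)
$\frac{R{\left(B{\left(22,-19 \right)},c{\left(-7 \right)} \right)}}{81191} = \frac{19 + \frac{31}{3} - 11 + \left(\frac{31}{3}\right)^{2}}{81191} = \left(19 + \frac{31}{3} - 11 + \frac{961}{9}\right) \frac{1}{81191} = \frac{1126}{9} \cdot \frac{1}{81191} = \frac{1126}{730719}$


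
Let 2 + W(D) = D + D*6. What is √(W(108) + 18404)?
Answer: √19158 ≈ 138.41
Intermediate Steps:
W(D) = -2 + 7*D (W(D) = -2 + (D + D*6) = -2 + (D + 6*D) = -2 + 7*D)
√(W(108) + 18404) = √((-2 + 7*108) + 18404) = √((-2 + 756) + 18404) = √(754 + 18404) = √19158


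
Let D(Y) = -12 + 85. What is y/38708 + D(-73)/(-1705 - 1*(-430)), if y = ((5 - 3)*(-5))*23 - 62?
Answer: -799496/12338175 ≈ -0.064799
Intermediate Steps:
y = -292 (y = (2*(-5))*23 - 62 = -10*23 - 62 = -230 - 62 = -292)
D(Y) = 73
y/38708 + D(-73)/(-1705 - 1*(-430)) = -292/38708 + 73/(-1705 - 1*(-430)) = -292*1/38708 + 73/(-1705 + 430) = -73/9677 + 73/(-1275) = -73/9677 + 73*(-1/1275) = -73/9677 - 73/1275 = -799496/12338175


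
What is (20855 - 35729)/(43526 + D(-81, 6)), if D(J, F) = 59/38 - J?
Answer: -188404/552375 ≈ -0.34108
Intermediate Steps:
D(J, F) = 59/38 - J (D(J, F) = 59*(1/38) - J = 59/38 - J)
(20855 - 35729)/(43526 + D(-81, 6)) = (20855 - 35729)/(43526 + (59/38 - 1*(-81))) = -14874/(43526 + (59/38 + 81)) = -14874/(43526 + 3137/38) = -14874/1657125/38 = -14874*38/1657125 = -188404/552375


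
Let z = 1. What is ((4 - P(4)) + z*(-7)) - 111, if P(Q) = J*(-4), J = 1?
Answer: -110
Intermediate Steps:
P(Q) = -4 (P(Q) = 1*(-4) = -4)
((4 - P(4)) + z*(-7)) - 111 = ((4 - 1*(-4)) + 1*(-7)) - 111 = ((4 + 4) - 7) - 111 = (8 - 7) - 111 = 1 - 111 = -110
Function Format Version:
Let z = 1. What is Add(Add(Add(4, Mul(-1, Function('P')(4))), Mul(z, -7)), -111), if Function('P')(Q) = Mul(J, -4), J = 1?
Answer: -110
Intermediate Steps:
Function('P')(Q) = -4 (Function('P')(Q) = Mul(1, -4) = -4)
Add(Add(Add(4, Mul(-1, Function('P')(4))), Mul(z, -7)), -111) = Add(Add(Add(4, Mul(-1, -4)), Mul(1, -7)), -111) = Add(Add(Add(4, 4), -7), -111) = Add(Add(8, -7), -111) = Add(1, -111) = -110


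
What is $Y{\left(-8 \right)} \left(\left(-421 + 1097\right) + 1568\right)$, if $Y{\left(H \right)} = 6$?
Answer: $13464$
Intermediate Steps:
$Y{\left(-8 \right)} \left(\left(-421 + 1097\right) + 1568\right) = 6 \left(\left(-421 + 1097\right) + 1568\right) = 6 \left(676 + 1568\right) = 6 \cdot 2244 = 13464$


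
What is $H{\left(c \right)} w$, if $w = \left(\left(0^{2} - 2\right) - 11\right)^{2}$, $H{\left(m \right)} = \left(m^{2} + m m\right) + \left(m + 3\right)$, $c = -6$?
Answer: $11661$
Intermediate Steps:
$H{\left(m \right)} = 3 + m + 2 m^{2}$ ($H{\left(m \right)} = \left(m^{2} + m^{2}\right) + \left(3 + m\right) = 2 m^{2} + \left(3 + m\right) = 3 + m + 2 m^{2}$)
$w = 169$ ($w = \left(\left(0 - 2\right) - 11\right)^{2} = \left(-2 - 11\right)^{2} = \left(-13\right)^{2} = 169$)
$H{\left(c \right)} w = \left(3 - 6 + 2 \left(-6\right)^{2}\right) 169 = \left(3 - 6 + 2 \cdot 36\right) 169 = \left(3 - 6 + 72\right) 169 = 69 \cdot 169 = 11661$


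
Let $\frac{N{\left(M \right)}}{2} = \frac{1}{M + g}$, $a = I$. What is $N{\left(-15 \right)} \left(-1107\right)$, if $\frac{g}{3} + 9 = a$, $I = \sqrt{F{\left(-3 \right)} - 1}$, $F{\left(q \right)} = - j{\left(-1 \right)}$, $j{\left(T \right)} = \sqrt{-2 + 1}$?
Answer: $\frac{2214}{42 - 3 \sqrt{-1 - i}} \approx 54.129 - 4.3906 i$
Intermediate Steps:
$j{\left(T \right)} = i$ ($j{\left(T \right)} = \sqrt{-1} = i$)
$F{\left(q \right)} = - i$
$I = \sqrt{-1 - i}$ ($I = \sqrt{- i - 1} = \sqrt{-1 - i} \approx 0.45509 - 1.0987 i$)
$a = \sqrt{-1 - i} \approx 0.45509 - 1.0987 i$
$g = -27 + 3 \sqrt{-1 - i} \approx -25.635 - 3.2961 i$
$N{\left(M \right)} = \frac{2}{-27 + M + 3 \sqrt{-1 - i}}$ ($N{\left(M \right)} = \frac{2}{M - \left(27 - 3 \sqrt{-1 - i}\right)} = \frac{2}{-27 + M + 3 \sqrt{-1 - i}}$)
$N{\left(-15 \right)} \left(-1107\right) = \frac{2}{-27 - 15 + 3 \sqrt{-1 - i}} \left(-1107\right) = \frac{2}{-42 + 3 \sqrt{-1 - i}} \left(-1107\right) = - \frac{2214}{-42 + 3 \sqrt{-1 - i}}$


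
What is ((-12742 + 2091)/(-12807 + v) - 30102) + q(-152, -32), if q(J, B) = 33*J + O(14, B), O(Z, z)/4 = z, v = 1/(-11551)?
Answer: -5213946680167/147933658 ≈ -35245.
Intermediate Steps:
v = -1/11551 ≈ -8.6573e-5
O(Z, z) = 4*z
q(J, B) = 4*B + 33*J (q(J, B) = 33*J + 4*B = 4*B + 33*J)
((-12742 + 2091)/(-12807 + v) - 30102) + q(-152, -32) = ((-12742 + 2091)/(-12807 - 1/11551) - 30102) + (4*(-32) + 33*(-152)) = (-10651/(-147933658/11551) - 30102) + (-128 - 5016) = (-10651*(-11551/147933658) - 30102) - 5144 = (123029701/147933658 - 30102) - 5144 = -4452975943415/147933658 - 5144 = -5213946680167/147933658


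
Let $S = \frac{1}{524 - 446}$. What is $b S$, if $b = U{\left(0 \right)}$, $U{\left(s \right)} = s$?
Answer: $0$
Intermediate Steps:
$b = 0$
$S = \frac{1}{78} \approx 0.012821$
$b S = 0 \cdot \frac{1}{78} = 0$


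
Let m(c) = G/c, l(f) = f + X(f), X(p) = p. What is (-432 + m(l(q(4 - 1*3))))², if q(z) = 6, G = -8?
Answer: 1684804/9 ≈ 1.8720e+5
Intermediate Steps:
l(f) = 2*f (l(f) = f + f = 2*f)
m(c) = -8/c
(-432 + m(l(q(4 - 1*3))))² = (-432 - 8/(2*6))² = (-432 - 8/12)² = (-432 - 8*1/12)² = (-432 - ⅔)² = (-1298/3)² = 1684804/9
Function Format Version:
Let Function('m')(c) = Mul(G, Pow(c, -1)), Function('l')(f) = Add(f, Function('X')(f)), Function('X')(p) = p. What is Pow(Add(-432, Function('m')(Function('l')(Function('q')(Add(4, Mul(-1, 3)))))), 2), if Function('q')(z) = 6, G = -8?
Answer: Rational(1684804, 9) ≈ 1.8720e+5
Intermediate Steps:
Function('l')(f) = Mul(2, f) (Function('l')(f) = Add(f, f) = Mul(2, f))
Function('m')(c) = Mul(-8, Pow(c, -1))
Pow(Add(-432, Function('m')(Function('l')(Function('q')(Add(4, Mul(-1, 3)))))), 2) = Pow(Add(-432, Mul(-8, Pow(Mul(2, 6), -1))), 2) = Pow(Add(-432, Mul(-8, Pow(12, -1))), 2) = Pow(Add(-432, Mul(-8, Rational(1, 12))), 2) = Pow(Add(-432, Rational(-2, 3)), 2) = Pow(Rational(-1298, 3), 2) = Rational(1684804, 9)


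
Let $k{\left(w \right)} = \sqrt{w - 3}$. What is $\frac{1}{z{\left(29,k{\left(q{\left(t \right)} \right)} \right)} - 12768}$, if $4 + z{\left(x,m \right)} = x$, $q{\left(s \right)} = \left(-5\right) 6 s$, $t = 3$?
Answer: $- \frac{1}{12743} \approx -7.8474 \cdot 10^{-5}$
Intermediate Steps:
$q{\left(s \right)} = - 30 s$
$k{\left(w \right)} = \sqrt{-3 + w}$
$z{\left(x,m \right)} = -4 + x$
$\frac{1}{z{\left(29,k{\left(q{\left(t \right)} \right)} \right)} - 12768} = \frac{1}{\left(-4 + 29\right) - 12768} = \frac{1}{25 - 12768} = \frac{1}{-12743} = - \frac{1}{12743}$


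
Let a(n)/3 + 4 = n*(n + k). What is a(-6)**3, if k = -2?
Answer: 2299968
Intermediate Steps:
a(n) = -12 + 3*n*(-2 + n) (a(n) = -12 + 3*(n*(n - 2)) = -12 + 3*(n*(-2 + n)) = -12 + 3*n*(-2 + n))
a(-6)**3 = (-12 - 6*(-6) + 3*(-6)**2)**3 = (-12 + 36 + 3*36)**3 = (-12 + 36 + 108)**3 = 132**3 = 2299968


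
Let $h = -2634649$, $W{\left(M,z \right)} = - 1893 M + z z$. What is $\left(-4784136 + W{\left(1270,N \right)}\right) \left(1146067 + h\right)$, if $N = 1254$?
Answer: $8359474594860$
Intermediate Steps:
$W{\left(M,z \right)} = z^{2} - 1893 M$ ($W{\left(M,z \right)} = - 1893 M + z^{2} = z^{2} - 1893 M$)
$\left(-4784136 + W{\left(1270,N \right)}\right) \left(1146067 + h\right) = \left(-4784136 + \left(1254^{2} - 2404110\right)\right) \left(1146067 - 2634649\right) = \left(-4784136 + \left(1572516 - 2404110\right)\right) \left(-1488582\right) = \left(-4784136 - 831594\right) \left(-1488582\right) = \left(-5615730\right) \left(-1488582\right) = 8359474594860$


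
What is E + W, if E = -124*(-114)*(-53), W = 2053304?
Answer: 1304096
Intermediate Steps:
E = -749208 (E = 14136*(-53) = -749208)
E + W = -749208 + 2053304 = 1304096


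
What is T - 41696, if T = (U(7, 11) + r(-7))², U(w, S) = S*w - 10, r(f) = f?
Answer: -38096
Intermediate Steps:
U(w, S) = -10 + S*w
T = 3600 (T = ((-10 + 11*7) - 7)² = ((-10 + 77) - 7)² = (67 - 7)² = 60² = 3600)
T - 41696 = 3600 - 41696 = -38096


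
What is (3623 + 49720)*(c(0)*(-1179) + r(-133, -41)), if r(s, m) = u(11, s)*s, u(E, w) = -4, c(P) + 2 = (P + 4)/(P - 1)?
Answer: 405726858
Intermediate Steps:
c(P) = -2 + (4 + P)/(-1 + P) (c(P) = -2 + (P + 4)/(P - 1) = -2 + (4 + P)/(-1 + P))
r(s, m) = -4*s
(3623 + 49720)*(c(0)*(-1179) + r(-133, -41)) = (3623 + 49720)*(((6 - 1*0)/(-1 + 0))*(-1179) - 4*(-133)) = 53343*(((6 + 0)/(-1))*(-1179) + 532) = 53343*(-1*6*(-1179) + 532) = 53343*(-6*(-1179) + 532) = 53343*(7074 + 532) = 53343*7606 = 405726858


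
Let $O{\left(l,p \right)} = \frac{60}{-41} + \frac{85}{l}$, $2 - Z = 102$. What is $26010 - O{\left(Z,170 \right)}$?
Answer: $\frac{21330097}{820} \approx 26012.0$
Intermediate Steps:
$Z = -100$ ($Z = 2 - 102 = -100$)
$O{\left(l,p \right)} = - \frac{60}{41} + \frac{85}{l}$ ($O{\left(l,p \right)} = 60 \left(- \frac{1}{41}\right) + \frac{85}{l} = - \frac{60}{41} + \frac{85}{l}$)
$26010 - O{\left(Z,170 \right)} = 26010 - \left(- \frac{60}{41} + \frac{85}{-100}\right) = 26010 - \left(- \frac{60}{41} + 85 \left(- \frac{1}{100}\right)\right) = 26010 - \left(- \frac{60}{41} - \frac{17}{20}\right) = 26010 - - \frac{1897}{820} = 26010 + \frac{1897}{820} = \frac{21330097}{820}$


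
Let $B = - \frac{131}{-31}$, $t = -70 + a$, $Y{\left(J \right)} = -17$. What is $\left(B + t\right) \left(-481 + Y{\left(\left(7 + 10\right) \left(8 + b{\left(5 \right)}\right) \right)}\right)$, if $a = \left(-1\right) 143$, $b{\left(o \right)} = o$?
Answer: $\frac{3223056}{31} \approx 1.0397 \cdot 10^{5}$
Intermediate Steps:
$a = -143$
$t = -213$ ($t = -70 - 143 = -213$)
$B = \frac{131}{31}$ ($B = \left(-131\right) \left(- \frac{1}{31}\right) = \frac{131}{31} \approx 4.2258$)
$\left(B + t\right) \left(-481 + Y{\left(\left(7 + 10\right) \left(8 + b{\left(5 \right)}\right) \right)}\right) = \left(\frac{131}{31} - 213\right) \left(-481 - 17\right) = \left(- \frac{6472}{31}\right) \left(-498\right) = \frac{3223056}{31}$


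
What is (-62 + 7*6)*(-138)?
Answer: 2760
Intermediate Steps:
(-62 + 7*6)*(-138) = (-62 + 42)*(-138) = -20*(-138) = 2760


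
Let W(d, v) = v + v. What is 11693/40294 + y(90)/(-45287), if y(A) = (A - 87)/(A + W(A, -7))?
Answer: 20122493417/69342186364 ≈ 0.29019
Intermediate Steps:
W(d, v) = 2*v
y(A) = (-87 + A)/(-14 + A) (y(A) = (A - 87)/(A + 2*(-7)) = (-87 + A)/(A - 14) = (-87 + A)/(-14 + A))
11693/40294 + y(90)/(-45287) = 11693/40294 + ((-87 + 90)/(-14 + 90))/(-45287) = 11693*(1/40294) + (3/76)*(-1/45287) = 11693/40294 + ((1/76)*3)*(-1/45287) = 11693/40294 + (3/76)*(-1/45287) = 11693/40294 - 3/3441812 = 20122493417/69342186364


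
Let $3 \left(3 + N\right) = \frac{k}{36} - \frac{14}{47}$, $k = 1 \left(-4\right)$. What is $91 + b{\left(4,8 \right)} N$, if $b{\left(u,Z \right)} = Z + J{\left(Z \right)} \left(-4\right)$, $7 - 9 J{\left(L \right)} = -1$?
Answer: $\frac{880111}{11421} \approx 77.061$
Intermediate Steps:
$J{\left(L \right)} = \frac{8}{9}$ ($J{\left(L \right)} = \frac{7}{9} - - \frac{1}{9} = \frac{7}{9} + \frac{1}{9} = \frac{8}{9}$)
$k = -4$
$b{\left(u,Z \right)} = - \frac{32}{9} + Z$ ($b{\left(u,Z \right)} = Z + \frac{8}{9} \left(-4\right) = Z - \frac{32}{9} = - \frac{32}{9} + Z$)
$N = - \frac{3980}{1269}$ ($N = -3 + \frac{- \frac{4}{36} - \frac{14}{47}}{3} = -3 + \frac{\left(-4\right) \frac{1}{36} - \frac{14}{47}}{3} = -3 + \frac{- \frac{1}{9} - \frac{14}{47}}{3} = -3 + \frac{1}{3} \left(- \frac{173}{423}\right) = -3 - \frac{173}{1269} = - \frac{3980}{1269} \approx -3.1363$)
$91 + b{\left(4,8 \right)} N = 91 + \left(- \frac{32}{9} + 8\right) \left(- \frac{3980}{1269}\right) = 91 + \frac{40}{9} \left(- \frac{3980}{1269}\right) = 91 - \frac{159200}{11421} = \frac{880111}{11421}$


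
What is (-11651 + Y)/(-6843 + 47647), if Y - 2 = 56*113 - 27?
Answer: -1337/10201 ≈ -0.13107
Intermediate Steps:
Y = 6303 (Y = 2 + (56*113 - 27) = 2 + (6328 - 27) = 2 + 6301 = 6303)
(-11651 + Y)/(-6843 + 47647) = (-11651 + 6303)/(-6843 + 47647) = -5348/40804 = -5348*1/40804 = -1337/10201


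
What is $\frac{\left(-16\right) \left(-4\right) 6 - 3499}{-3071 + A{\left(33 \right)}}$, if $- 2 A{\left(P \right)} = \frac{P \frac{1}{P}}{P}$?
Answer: $\frac{205590}{202687} \approx 1.0143$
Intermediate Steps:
$A{\left(P \right)} = - \frac{1}{2 P}$ ($A{\left(P \right)} = - \frac{\frac{P}{P} \frac{1}{P}}{2} = - \frac{1 \frac{1}{P}}{2} = - \frac{1}{2 P}$)
$\frac{\left(-16\right) \left(-4\right) 6 - 3499}{-3071 + A{\left(33 \right)}} = \frac{\left(-16\right) \left(-4\right) 6 - 3499}{-3071 - \frac{1}{2 \cdot 33}} = \frac{64 \cdot 6 - 3499}{-3071 - \frac{1}{66}} = \frac{384 - 3499}{-3071 - \frac{1}{66}} = - \frac{3115}{- \frac{202687}{66}} = \left(-3115\right) \left(- \frac{66}{202687}\right) = \frac{205590}{202687}$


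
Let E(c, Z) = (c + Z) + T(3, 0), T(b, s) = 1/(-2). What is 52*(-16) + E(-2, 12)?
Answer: -1645/2 ≈ -822.50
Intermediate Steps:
T(b, s) = -1/2
E(c, Z) = -1/2 + Z + c (E(c, Z) = (c + Z) - 1/2 = (Z + c) - 1/2 = -1/2 + Z + c)
52*(-16) + E(-2, 12) = 52*(-16) + (-1/2 + 12 - 2) = -832 + 19/2 = -1645/2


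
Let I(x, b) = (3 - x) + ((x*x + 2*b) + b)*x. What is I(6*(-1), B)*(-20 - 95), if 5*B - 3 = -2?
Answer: 24219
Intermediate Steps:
B = ⅕ (B = ⅗ + (⅕)*(-2) = ⅗ - ⅖ = ⅕ ≈ 0.20000)
I(x, b) = 3 - x + x*(x² + 3*b) (I(x, b) = (3 - x) + ((x² + 2*b) + b)*x = (3 - x) + (x² + 3*b)*x = (3 - x) + x*(x² + 3*b) = 3 - x + x*(x² + 3*b))
I(6*(-1), B)*(-20 - 95) = (3 + (6*(-1))³ - 6*(-1) + 3*(⅕)*(6*(-1)))*(-20 - 95) = (3 + (-6)³ - 1*(-6) + 3*(⅕)*(-6))*(-115) = (3 - 216 + 6 - 18/5)*(-115) = -1053/5*(-115) = 24219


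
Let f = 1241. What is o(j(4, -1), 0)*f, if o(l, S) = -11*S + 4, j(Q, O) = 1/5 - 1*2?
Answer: 4964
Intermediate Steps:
j(Q, O) = -9/5 (j(Q, O) = ⅕ - 2 = -9/5)
o(l, S) = 4 - 11*S
o(j(4, -1), 0)*f = (4 - 11*0)*1241 = (4 + 0)*1241 = 4*1241 = 4964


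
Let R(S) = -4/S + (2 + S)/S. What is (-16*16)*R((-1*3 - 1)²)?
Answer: -224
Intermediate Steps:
R(S) = -4/S + (2 + S)/S
(-16*16)*R((-1*3 - 1)²) = (-16*16)*((-2 + (-1*3 - 1)²)/((-1*3 - 1)²)) = -256*(-2 + (-3 - 1)²)/((-3 - 1)²) = -256*(-2 + (-4)²)/((-4)²) = -256*(-2 + 16)/16 = -16*14 = -256*7/8 = -224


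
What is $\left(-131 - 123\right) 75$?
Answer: $-19050$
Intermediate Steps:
$\left(-131 - 123\right) 75 = \left(-254\right) 75 = -19050$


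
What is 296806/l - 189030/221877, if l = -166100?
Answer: -16208717977/6142294950 ≈ -2.6389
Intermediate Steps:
296806/l - 189030/221877 = 296806/(-166100) - 189030/221877 = 296806*(-1/166100) - 189030*1/221877 = -148403/83050 - 63010/73959 = -16208717977/6142294950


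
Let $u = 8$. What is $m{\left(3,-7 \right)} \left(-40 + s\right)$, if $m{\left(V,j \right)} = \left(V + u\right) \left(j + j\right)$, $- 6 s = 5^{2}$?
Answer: $\frac{20405}{3} \approx 6801.7$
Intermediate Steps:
$s = - \frac{25}{6}$ ($s = - \frac{5^{2}}{6} = \left(- \frac{1}{6}\right) 25 = - \frac{25}{6} \approx -4.1667$)
$m{\left(V,j \right)} = 2 j \left(8 + V\right)$ ($m{\left(V,j \right)} = \left(V + 8\right) \left(j + j\right) = \left(8 + V\right) 2 j = 2 j \left(8 + V\right)$)
$m{\left(3,-7 \right)} \left(-40 + s\right) = 2 \left(-7\right) \left(8 + 3\right) \left(-40 - \frac{25}{6}\right) = 2 \left(-7\right) 11 \left(- \frac{265}{6}\right) = \left(-154\right) \left(- \frac{265}{6}\right) = \frac{20405}{3}$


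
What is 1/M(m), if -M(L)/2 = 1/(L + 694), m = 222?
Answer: -458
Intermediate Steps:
M(L) = -2/(694 + L) (M(L) = -2/(L + 694) = -2/(694 + L))
1/M(m) = 1/(-2/(694 + 222)) = 1/(-2/916) = 1/(-2*1/916) = 1/(-1/458) = -458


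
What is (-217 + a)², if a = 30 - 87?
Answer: 75076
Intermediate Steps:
a = -57
(-217 + a)² = (-217 - 57)² = (-274)² = 75076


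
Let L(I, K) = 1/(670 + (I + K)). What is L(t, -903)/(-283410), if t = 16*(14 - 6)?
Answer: 1/29758050 ≈ 3.3604e-8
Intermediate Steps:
t = 128 (t = 16*8 = 128)
L(I, K) = 1/(670 + I + K)
L(t, -903)/(-283410) = 1/((670 + 128 - 903)*(-283410)) = -1/283410/(-105) = -1/105*(-1/283410) = 1/29758050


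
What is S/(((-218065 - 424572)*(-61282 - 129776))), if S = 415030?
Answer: 29645/8770067139 ≈ 3.3802e-6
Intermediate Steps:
S/(((-218065 - 424572)*(-61282 - 129776))) = 415030/(((-218065 - 424572)*(-61282 - 129776))) = 415030/((-642637*(-191058))) = 415030/122780939946 = 415030*(1/122780939946) = 29645/8770067139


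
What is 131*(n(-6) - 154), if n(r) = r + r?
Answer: -21746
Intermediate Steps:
n(r) = 2*r
131*(n(-6) - 154) = 131*(2*(-6) - 154) = 131*(-12 - 154) = 131*(-166) = -21746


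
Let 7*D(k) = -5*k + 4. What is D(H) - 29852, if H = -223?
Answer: -207845/7 ≈ -29692.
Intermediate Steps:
D(k) = 4/7 - 5*k/7 (D(k) = (-5*k + 4)/7 = (4 - 5*k)/7 = 4/7 - 5*k/7)
D(H) - 29852 = (4/7 - 5/7*(-223)) - 29852 = (4/7 + 1115/7) - 29852 = 1119/7 - 29852 = -207845/7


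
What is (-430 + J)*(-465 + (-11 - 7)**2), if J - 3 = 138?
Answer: 40749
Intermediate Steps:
J = 141 (J = 3 + 138 = 141)
(-430 + J)*(-465 + (-11 - 7)**2) = (-430 + 141)*(-465 + (-11 - 7)**2) = -289*(-465 + (-18)**2) = -289*(-465 + 324) = -289*(-141) = 40749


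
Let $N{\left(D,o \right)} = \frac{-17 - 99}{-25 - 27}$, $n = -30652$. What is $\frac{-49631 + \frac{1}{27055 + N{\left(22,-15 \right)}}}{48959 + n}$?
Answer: $- \frac{17457406451}{6439377408} \approx -2.711$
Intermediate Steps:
$N{\left(D,o \right)} = \frac{29}{13}$ ($N{\left(D,o \right)} = - \frac{116}{-52} = \left(-116\right) \left(- \frac{1}{52}\right) = \frac{29}{13}$)
$\frac{-49631 + \frac{1}{27055 + N{\left(22,-15 \right)}}}{48959 + n} = \frac{-49631 + \frac{1}{27055 + \frac{29}{13}}}{48959 - 30652} = \frac{-49631 + \frac{1}{\frac{351744}{13}}}{18307} = \left(-49631 + \frac{13}{351744}\right) \frac{1}{18307} = \left(- \frac{17457406451}{351744}\right) \frac{1}{18307} = - \frac{17457406451}{6439377408}$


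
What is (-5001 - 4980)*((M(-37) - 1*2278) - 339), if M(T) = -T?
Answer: 25750980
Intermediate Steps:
(-5001 - 4980)*((M(-37) - 1*2278) - 339) = (-5001 - 4980)*((-1*(-37) - 1*2278) - 339) = -9981*((37 - 2278) - 339) = -9981*(-2241 - 339) = -9981*(-2580) = 25750980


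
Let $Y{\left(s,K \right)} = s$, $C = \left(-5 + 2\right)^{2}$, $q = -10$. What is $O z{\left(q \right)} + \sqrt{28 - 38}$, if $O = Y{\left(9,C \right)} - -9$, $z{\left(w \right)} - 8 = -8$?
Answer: $i \sqrt{10} \approx 3.1623 i$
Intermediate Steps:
$C = 9$ ($C = \left(-3\right)^{2} = 9$)
$z{\left(w \right)} = 0$ ($z{\left(w \right)} = 8 - 8 = 0$)
$O = 18$ ($O = 9 - -9 = 9 + 9 = 18$)
$O z{\left(q \right)} + \sqrt{28 - 38} = 18 \cdot 0 + \sqrt{28 - 38} = 0 + \sqrt{-10} = 0 + i \sqrt{10} = i \sqrt{10}$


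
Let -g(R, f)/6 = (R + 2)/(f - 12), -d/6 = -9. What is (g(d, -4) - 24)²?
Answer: 9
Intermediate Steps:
d = 54 (d = -6*(-9) = 54)
g(R, f) = -6*(2 + R)/(-12 + f) (g(R, f) = -6*(R + 2)/(f - 12) = -6*(2 + R)/(-12 + f))
(g(d, -4) - 24)² = (6*(-2 - 1*54)/(-12 - 4) - 24)² = (6*(-2 - 54)/(-16) - 24)² = (6*(-1/16)*(-56) - 24)² = (21 - 24)² = (-3)² = 9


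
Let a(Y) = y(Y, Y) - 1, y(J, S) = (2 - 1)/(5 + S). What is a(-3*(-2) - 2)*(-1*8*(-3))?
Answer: -64/3 ≈ -21.333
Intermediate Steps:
y(J, S) = 1/(5 + S)
a(Y) = -1 + 1/(5 + Y) (a(Y) = 1/(5 + Y) - 1 = -1 + 1/(5 + Y))
a(-3*(-2) - 2)*(-1*8*(-3)) = ((-4 - (-3*(-2) - 2))/(5 + (-3*(-2) - 2)))*(-1*8*(-3)) = ((-4 - (-3*(-2) - 2))/(5 + (-3*(-2) - 2)))*(-8*(-3)) = ((-4 - (6 - 2))/(5 + (6 - 2)))*24 = ((-4 - 1*4)/(5 + 4))*24 = ((-4 - 4)/9)*24 = ((⅑)*(-8))*24 = -8/9*24 = -64/3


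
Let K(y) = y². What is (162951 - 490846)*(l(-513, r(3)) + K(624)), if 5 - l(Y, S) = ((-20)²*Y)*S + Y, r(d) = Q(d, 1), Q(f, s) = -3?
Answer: 74007868870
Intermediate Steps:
r(d) = -3
l(Y, S) = 5 - Y - 400*S*Y (l(Y, S) = 5 - (((-20)²*Y)*S + Y) = 5 - ((400*Y)*S + Y) = 5 - (400*S*Y + Y) = 5 - (Y + 400*S*Y) = 5 + (-Y - 400*S*Y) = 5 - Y - 400*S*Y)
(162951 - 490846)*(l(-513, r(3)) + K(624)) = (162951 - 490846)*((5 - 1*(-513) - 400*(-3)*(-513)) + 624²) = -327895*((5 + 513 - 615600) + 389376) = -327895*(-615082 + 389376) = -327895*(-225706) = 74007868870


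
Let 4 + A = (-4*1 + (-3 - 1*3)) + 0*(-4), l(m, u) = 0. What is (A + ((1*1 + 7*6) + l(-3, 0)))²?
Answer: 841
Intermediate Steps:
A = -14 (A = -4 + ((-4*1 + (-3 - 1*3)) + 0*(-4)) = -4 + ((-4 + (-3 - 3)) + 0) = -4 + ((-4 - 6) + 0) = -4 + (-10 + 0) = -4 - 10 = -14)
(A + ((1*1 + 7*6) + l(-3, 0)))² = (-14 + ((1*1 + 7*6) + 0))² = (-14 + ((1 + 42) + 0))² = (-14 + (43 + 0))² = (-14 + 43)² = 29² = 841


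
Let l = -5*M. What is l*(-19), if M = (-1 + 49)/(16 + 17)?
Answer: 1520/11 ≈ 138.18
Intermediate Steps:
M = 16/11 (M = 48/33 = 48*(1/33) = 16/11 ≈ 1.4545)
l = -80/11 (l = -5*16/11 = -80/11 ≈ -7.2727)
l*(-19) = -80/11*(-19) = 1520/11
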